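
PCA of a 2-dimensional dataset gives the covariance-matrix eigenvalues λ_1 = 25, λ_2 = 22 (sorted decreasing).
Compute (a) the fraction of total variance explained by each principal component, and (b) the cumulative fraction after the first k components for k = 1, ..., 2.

Step 1 — total variance = trace(Sigma) = Σ λ_i = 25 + 22 = 47.

Step 2 — fraction explained by component i = λ_i / Σ λ:
  PC1: 25/47 = 0.5319
  PC2: 22/47 = 0.4681

Step 3 — cumulative fraction after k components = (λ_1 + ... + λ_k) / Σ λ:
  k = 1: 25/47 = 0.5319
  k = 2: (25 + 22)/47 = 47/47 = 1

Summary (fraction, with percent):

explained: PC1 0.5319 (53.19%), PC2 0.4681 (46.81%);  cumulative: 0.5319, 1


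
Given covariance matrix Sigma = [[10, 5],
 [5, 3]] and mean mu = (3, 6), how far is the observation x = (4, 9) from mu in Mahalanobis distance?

Step 1 — centre the observation: (x - mu) = (1, 3).

Step 2 — invert Sigma. det(Sigma) = 10·3 - (5)² = 5.
  Sigma^{-1} = (1/det) · [[d, -b], [-b, a]] = [[0.6, -1],
 [-1, 2]].

Step 3 — form the quadratic (x - mu)^T · Sigma^{-1} · (x - mu):
  Sigma^{-1} · (x - mu) = (-2.4, 5).
  (x - mu)^T · [Sigma^{-1} · (x - mu)] = (1)·(-2.4) + (3)·(5) = 12.6.

Step 4 — take square root: d = √(12.6) ≈ 3.5496.

d(x, mu) = √(12.6) ≈ 3.5496


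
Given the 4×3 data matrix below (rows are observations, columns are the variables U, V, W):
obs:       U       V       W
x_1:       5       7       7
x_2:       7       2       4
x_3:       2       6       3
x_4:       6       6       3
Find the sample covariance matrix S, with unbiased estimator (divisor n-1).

Step 1 — column means:
  mean(U) = (5 + 7 + 2 + 6) / 4 = 20/4 = 5
  mean(V) = (7 + 2 + 6 + 6) / 4 = 21/4 = 5.25
  mean(W) = (7 + 4 + 3 + 3) / 4 = 17/4 = 4.25

Step 2 — sample covariance S[i,j] = (1/(n-1)) · Σ_k (x_{k,i} - mean_i) · (x_{k,j} - mean_j), with n-1 = 3.
  S[U,U] = ((0)·(0) + (2)·(2) + (-3)·(-3) + (1)·(1)) / 3 = 14/3 = 4.6667
  S[U,V] = ((0)·(1.75) + (2)·(-3.25) + (-3)·(0.75) + (1)·(0.75)) / 3 = -8/3 = -2.6667
  S[U,W] = ((0)·(2.75) + (2)·(-0.25) + (-3)·(-1.25) + (1)·(-1.25)) / 3 = 2/3 = 0.6667
  S[V,V] = ((1.75)·(1.75) + (-3.25)·(-3.25) + (0.75)·(0.75) + (0.75)·(0.75)) / 3 = 14.75/3 = 4.9167
  S[V,W] = ((1.75)·(2.75) + (-3.25)·(-0.25) + (0.75)·(-1.25) + (0.75)·(-1.25)) / 3 = 3.75/3 = 1.25
  S[W,W] = ((2.75)·(2.75) + (-0.25)·(-0.25) + (-1.25)·(-1.25) + (-1.25)·(-1.25)) / 3 = 10.75/3 = 3.5833

S is symmetric (S[j,i] = S[i,j]). Assembling:

S = [[4.6667, -2.6667, 0.6667],
 [-2.6667, 4.9167, 1.25],
 [0.6667, 1.25, 3.5833]]


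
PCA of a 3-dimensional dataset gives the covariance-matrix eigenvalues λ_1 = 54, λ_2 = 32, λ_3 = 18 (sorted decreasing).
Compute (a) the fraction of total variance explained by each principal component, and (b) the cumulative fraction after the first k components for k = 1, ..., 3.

Step 1 — total variance = trace(Sigma) = Σ λ_i = 54 + 32 + 18 = 104.

Step 2 — fraction explained by component i = λ_i / Σ λ:
  PC1: 54/104 = 0.5192
  PC2: 32/104 = 0.3077
  PC3: 18/104 = 0.1731

Step 3 — cumulative fraction after k components = (λ_1 + ... + λ_k) / Σ λ:
  k = 1: 54/104 = 0.5192
  k = 2: (54 + 32)/104 = 86/104 = 0.8269
  k = 3: (54 + 32 + 18)/104 = 104/104 = 1

Summary (fraction, with percent):

explained: PC1 0.5192 (51.92%), PC2 0.3077 (30.77%), PC3 0.1731 (17.31%);  cumulative: 0.5192, 0.8269, 1


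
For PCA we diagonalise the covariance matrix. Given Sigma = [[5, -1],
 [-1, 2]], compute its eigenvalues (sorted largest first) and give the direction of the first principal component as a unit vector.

Step 1 — characteristic polynomial of 2×2 Sigma:
  det(Sigma - λI) = λ² - trace · λ + det = 0.
  trace = 5 + 2 = 7, det = 5·2 - (-1)² = 9.
Step 2 — discriminant:
  Δ = trace² - 4·det = 49 - 36 = 13.
Step 3 — eigenvalues:
  λ = (trace ± √Δ)/2 = (7 ± 3.6056)/2,
  λ_1 = 5.3028,  λ_2 = 1.6972.

Step 4 — unit eigenvector for λ_1: solve (Sigma - λ_1 I)v = 0. First row:
  (5 - 5.3028)·v_x + (-1)·v_y = 0, i.e. (-0.3028)·v_x + (-1)·v_y = 0,
  so v ∝ (b, λ_1 - a) = (-1, 0.3028); multiply by -1 so the first entry is positive: u = (1, -0.3028).
  ||u|| = √((1)² + (-0.3028)²) = √(1.0917) ≈ 1.0448,
  v_1 = u/||u|| ≈ (0.9571, -0.2898) (||v_1|| = 1).

λ_1 = 5.3028,  λ_2 = 1.6972;  v_1 ≈ (0.9571, -0.2898)


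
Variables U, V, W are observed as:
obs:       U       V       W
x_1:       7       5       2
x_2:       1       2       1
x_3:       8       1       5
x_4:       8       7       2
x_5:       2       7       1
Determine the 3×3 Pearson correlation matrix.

Step 1 — column means:
  mean(U) = (7 + 1 + 8 + 8 + 2) / 5 = 26/5 = 5.2
  mean(V) = (5 + 2 + 1 + 7 + 7) / 5 = 22/5 = 4.4
  mean(W) = (2 + 1 + 5 + 2 + 1) / 5 = 11/5 = 2.2

Step 2 — sample variances and covariances s[i,j] = (1/(n-1)) · Σ_k (x_{k,i} - mean_i) · (x_{k,j} - mean_j), with n-1 = 4:
  s[U,U] = ((1.8)·(1.8) + (-4.2)·(-4.2) + (2.8)·(2.8) + (2.8)·(2.8) + (-3.2)·(-3.2)) / 4 = 46.8/4 = 11.7
  s[U,V] = ((1.8)·(0.6) + (-4.2)·(-2.4) + (2.8)·(-3.4) + (2.8)·(2.6) + (-3.2)·(2.6)) / 4 = 0.6/4 = 0.15
  s[U,W] = ((1.8)·(-0.2) + (-4.2)·(-1.2) + (2.8)·(2.8) + (2.8)·(-0.2) + (-3.2)·(-1.2)) / 4 = 15.8/4 = 3.95
  s[V,V] = ((0.6)·(0.6) + (-2.4)·(-2.4) + (-3.4)·(-3.4) + (2.6)·(2.6) + (2.6)·(2.6)) / 4 = 31.2/4 = 7.8
  s[V,W] = ((0.6)·(-0.2) + (-2.4)·(-1.2) + (-3.4)·(2.8) + (2.6)·(-0.2) + (2.6)·(-1.2)) / 4 = -10.4/4 = -2.6
  s[W,W] = ((-0.2)·(-0.2) + (-1.2)·(-1.2) + (2.8)·(2.8) + (-0.2)·(-0.2) + (-1.2)·(-1.2)) / 4 = 10.8/4 = 2.7
  Sample standard deviations s_i = √(s[i,i]):
  s(U) = √(11.7) = 3.4205
  s(V) = √(7.8) = 2.7928
  s(W) = √(2.7) = 1.6432

Step 3 — r_{ij} = s_{ij} / (s_i · s_j):
  r[U,U] = 1 (diagonal).
  r[U,V] = 0.15 / (3.4205 · 2.7928) = 0.15 / 9.553 = 0.0157
  r[U,W] = 3.95 / (3.4205 · 1.6432) = 3.95 / 5.6205 = 0.7028
  r[V,V] = 1 (diagonal).
  r[V,W] = -2.6 / (2.7928 · 1.6432) = -2.6 / 4.5891 = -0.5666
  r[W,W] = 1 (diagonal).

R is symmetric with unit diagonal. Assembling:

R = [[1, 0.0157, 0.7028],
 [0.0157, 1, -0.5666],
 [0.7028, -0.5666, 1]]


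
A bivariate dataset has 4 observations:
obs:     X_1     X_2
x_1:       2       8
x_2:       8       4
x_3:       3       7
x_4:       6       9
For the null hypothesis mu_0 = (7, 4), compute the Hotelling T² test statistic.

Step 1 — sample mean vector:
  mean(X_1) = (2 + 8 + 3 + 6) / 4 = 19/4 = 4.75
  mean(X_2) = (8 + 4 + 7 + 9) / 4 = 28/4 = 7
  x̄ = (4.75, 7),  deviation x̄ - mu_0 = (4.75, 7) - (7, 4) = (-2.25, 3).

Step 2 — sample covariance matrix, S[i,j] = (1/(n-1)) · Σ_k (x_{k,i} - mean_i) · (x_{k,j} - mean_j), divisor n-1 = 3:
  S[X_1,X_1] = ((-2.75)·(-2.75) + (3.25)·(3.25) + (-1.75)·(-1.75) + (1.25)·(1.25)) / 3 = 22.75/3 = 7.5833
  S[X_1,X_2] = ((-2.75)·(1) + (3.25)·(-3) + (-1.75)·(0) + (1.25)·(2)) / 3 = -10/3 = -3.3333
  S[X_2,X_2] = ((1)·(1) + (-3)·(-3) + (0)·(0) + (2)·(2)) / 3 = 14/3 = 4.6667
  S = [[7.5833, -3.3333],
 [-3.3333, 4.6667]].

Step 3 — invert S. det(S) = 7.5833·4.6667 - (-3.3333)² = 24.2778.
  S^{-1} = (1/det) · [[d, -b], [-b, a]] = [[0.1922, 0.1373],
 [0.1373, 0.3124]].

Step 4 — quadratic form (x̄ - mu_0)^T · S^{-1} · (x̄ - mu_0):
  S^{-1} · (x̄ - mu_0) = (-0.0206, 0.6281),
  (x̄ - mu_0)^T · [...] = (-2.25)·(-0.0206) + (3)·(0.6281) = 1.9308.

Step 5 — scale by n: T² = 4 · 1.9308 = 7.7231.

T² ≈ 7.7231


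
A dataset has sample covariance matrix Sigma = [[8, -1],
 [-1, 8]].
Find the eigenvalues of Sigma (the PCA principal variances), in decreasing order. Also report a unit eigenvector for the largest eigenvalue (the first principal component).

Step 1 — characteristic polynomial of 2×2 Sigma:
  det(Sigma - λI) = λ² - trace · λ + det = 0.
  trace = 8 + 8 = 16, det = 8·8 - (-1)² = 63.
Step 2 — discriminant:
  Δ = trace² - 4·det = 256 - 252 = 4.
Step 3 — eigenvalues:
  λ = (trace ± √Δ)/2 = (16 ± 2)/2,
  λ_1 = 9,  λ_2 = 7.

Step 4 — unit eigenvector for λ_1: solve (Sigma - λ_1 I)v = 0. First row:
  (8 - 9)·v_x + (-1)·v_y = 0, i.e. (-1)·v_x + (-1)·v_y = 0,
  so v ∝ (b, λ_1 - a) = (-1, 1); multiply by -1 so the first entry is positive: u = (1, -1).
  ||u|| = √((1)² + (-1)²) = √(2) ≈ 1.4142,
  v_1 = u/||u|| ≈ (0.7071, -0.7071) (||v_1|| = 1).

λ_1 = 9,  λ_2 = 7;  v_1 ≈ (0.7071, -0.7071)


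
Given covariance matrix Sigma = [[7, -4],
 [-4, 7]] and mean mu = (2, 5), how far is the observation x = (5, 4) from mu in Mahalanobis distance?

Step 1 — centre the observation: (x - mu) = (3, -1).

Step 2 — invert Sigma. det(Sigma) = 7·7 - (-4)² = 33.
  Sigma^{-1} = (1/det) · [[d, -b], [-b, a]] = [[0.2121, 0.1212],
 [0.1212, 0.2121]].

Step 3 — form the quadratic (x - mu)^T · Sigma^{-1} · (x - mu):
  Sigma^{-1} · (x - mu) = (0.5152, 0.1515).
  (x - mu)^T · [Sigma^{-1} · (x - mu)] = (3)·(0.5152) + (-1)·(0.1515) = 1.3939.

Step 4 — take square root: d = √(1.3939) ≈ 1.1807.

d(x, mu) = √(1.3939) ≈ 1.1807


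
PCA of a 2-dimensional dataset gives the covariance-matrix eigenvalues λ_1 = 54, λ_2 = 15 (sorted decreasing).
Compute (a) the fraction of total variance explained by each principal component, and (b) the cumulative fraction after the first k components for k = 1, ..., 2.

Step 1 — total variance = trace(Sigma) = Σ λ_i = 54 + 15 = 69.

Step 2 — fraction explained by component i = λ_i / Σ λ:
  PC1: 54/69 = 0.7826
  PC2: 15/69 = 0.2174

Step 3 — cumulative fraction after k components = (λ_1 + ... + λ_k) / Σ λ:
  k = 1: 54/69 = 0.7826
  k = 2: (54 + 15)/69 = 69/69 = 1

Summary (fraction, with percent):

explained: PC1 0.7826 (78.26%), PC2 0.2174 (21.74%);  cumulative: 0.7826, 1


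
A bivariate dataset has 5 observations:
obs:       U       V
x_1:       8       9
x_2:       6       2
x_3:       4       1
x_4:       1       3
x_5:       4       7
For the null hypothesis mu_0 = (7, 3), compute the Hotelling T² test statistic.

Step 1 — sample mean vector:
  mean(U) = (8 + 6 + 4 + 1 + 4) / 5 = 23/5 = 4.6
  mean(V) = (9 + 2 + 1 + 3 + 7) / 5 = 22/5 = 4.4
  x̄ = (4.6, 4.4),  deviation x̄ - mu_0 = (4.6, 4.4) - (7, 3) = (-2.4, 1.4).

Step 2 — sample covariance matrix, S[i,j] = (1/(n-1)) · Σ_k (x_{k,i} - mean_i) · (x_{k,j} - mean_j), divisor n-1 = 4:
  S[U,U] = ((3.4)·(3.4) + (1.4)·(1.4) + (-0.6)·(-0.6) + (-3.6)·(-3.6) + (-0.6)·(-0.6)) / 4 = 27.2/4 = 6.8
  S[U,V] = ((3.4)·(4.6) + (1.4)·(-2.4) + (-0.6)·(-3.4) + (-3.6)·(-1.4) + (-0.6)·(2.6)) / 4 = 17.8/4 = 4.45
  S[V,V] = ((4.6)·(4.6) + (-2.4)·(-2.4) + (-3.4)·(-3.4) + (-1.4)·(-1.4) + (2.6)·(2.6)) / 4 = 47.2/4 = 11.8
  S = [[6.8, 4.45],
 [4.45, 11.8]].

Step 3 — invert S. det(S) = 6.8·11.8 - (4.45)² = 60.4375.
  S^{-1} = (1/det) · [[d, -b], [-b, a]] = [[0.1952, -0.0736],
 [-0.0736, 0.1125]].

Step 4 — quadratic form (x̄ - mu_0)^T · S^{-1} · (x̄ - mu_0):
  S^{-1} · (x̄ - mu_0) = (-0.5717, 0.3342),
  (x̄ - mu_0)^T · [...] = (-2.4)·(-0.5717) + (1.4)·(0.3342) = 1.8399.

Step 5 — scale by n: T² = 5 · 1.8399 = 9.1996.

T² ≈ 9.1996


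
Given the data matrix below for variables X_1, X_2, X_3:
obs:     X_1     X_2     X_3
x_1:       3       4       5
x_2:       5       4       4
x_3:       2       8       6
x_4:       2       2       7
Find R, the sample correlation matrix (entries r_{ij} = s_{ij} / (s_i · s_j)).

Step 1 — column means:
  mean(X_1) = (3 + 5 + 2 + 2) / 4 = 12/4 = 3
  mean(X_2) = (4 + 4 + 8 + 2) / 4 = 18/4 = 4.5
  mean(X_3) = (5 + 4 + 6 + 7) / 4 = 22/4 = 5.5

Step 2 — sample variances and covariances s[i,j] = (1/(n-1)) · Σ_k (x_{k,i} - mean_i) · (x_{k,j} - mean_j), with n-1 = 3:
  s[X_1,X_1] = ((0)·(0) + (2)·(2) + (-1)·(-1) + (-1)·(-1)) / 3 = 6/3 = 2
  s[X_1,X_2] = ((0)·(-0.5) + (2)·(-0.5) + (-1)·(3.5) + (-1)·(-2.5)) / 3 = -2/3 = -0.6667
  s[X_1,X_3] = ((0)·(-0.5) + (2)·(-1.5) + (-1)·(0.5) + (-1)·(1.5)) / 3 = -5/3 = -1.6667
  s[X_2,X_2] = ((-0.5)·(-0.5) + (-0.5)·(-0.5) + (3.5)·(3.5) + (-2.5)·(-2.5)) / 3 = 19/3 = 6.3333
  s[X_2,X_3] = ((-0.5)·(-0.5) + (-0.5)·(-1.5) + (3.5)·(0.5) + (-2.5)·(1.5)) / 3 = -1/3 = -0.3333
  s[X_3,X_3] = ((-0.5)·(-0.5) + (-1.5)·(-1.5) + (0.5)·(0.5) + (1.5)·(1.5)) / 3 = 5/3 = 1.6667
  Sample standard deviations s_i = √(s[i,i]):
  s(X_1) = √(2) = 1.4142
  s(X_2) = √(6.3333) = 2.5166
  s(X_3) = √(1.6667) = 1.291

Step 3 — r_{ij} = s_{ij} / (s_i · s_j):
  r[X_1,X_1] = 1 (diagonal).
  r[X_1,X_2] = -0.6667 / (1.4142 · 2.5166) = -0.6667 / 3.559 = -0.1873
  r[X_1,X_3] = -1.6667 / (1.4142 · 1.291) = -1.6667 / 1.8257 = -0.9129
  r[X_2,X_2] = 1 (diagonal).
  r[X_2,X_3] = -0.3333 / (2.5166 · 1.291) = -0.3333 / 3.2489 = -0.1026
  r[X_3,X_3] = 1 (diagonal).

R is symmetric with unit diagonal. Assembling:

R = [[1, -0.1873, -0.9129],
 [-0.1873, 1, -0.1026],
 [-0.9129, -0.1026, 1]]


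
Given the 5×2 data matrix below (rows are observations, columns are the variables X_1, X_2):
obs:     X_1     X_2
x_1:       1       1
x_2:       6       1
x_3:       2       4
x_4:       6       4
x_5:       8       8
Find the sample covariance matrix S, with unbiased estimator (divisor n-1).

Step 1 — column means:
  mean(X_1) = (1 + 6 + 2 + 6 + 8) / 5 = 23/5 = 4.6
  mean(X_2) = (1 + 1 + 4 + 4 + 8) / 5 = 18/5 = 3.6

Step 2 — sample covariance S[i,j] = (1/(n-1)) · Σ_k (x_{k,i} - mean_i) · (x_{k,j} - mean_j), with n-1 = 4.
  S[X_1,X_1] = ((-3.6)·(-3.6) + (1.4)·(1.4) + (-2.6)·(-2.6) + (1.4)·(1.4) + (3.4)·(3.4)) / 4 = 35.2/4 = 8.8
  S[X_1,X_2] = ((-3.6)·(-2.6) + (1.4)·(-2.6) + (-2.6)·(0.4) + (1.4)·(0.4) + (3.4)·(4.4)) / 4 = 20.2/4 = 5.05
  S[X_2,X_2] = ((-2.6)·(-2.6) + (-2.6)·(-2.6) + (0.4)·(0.4) + (0.4)·(0.4) + (4.4)·(4.4)) / 4 = 33.2/4 = 8.3

S is symmetric (S[j,i] = S[i,j]). Assembling:

S = [[8.8, 5.05],
 [5.05, 8.3]]


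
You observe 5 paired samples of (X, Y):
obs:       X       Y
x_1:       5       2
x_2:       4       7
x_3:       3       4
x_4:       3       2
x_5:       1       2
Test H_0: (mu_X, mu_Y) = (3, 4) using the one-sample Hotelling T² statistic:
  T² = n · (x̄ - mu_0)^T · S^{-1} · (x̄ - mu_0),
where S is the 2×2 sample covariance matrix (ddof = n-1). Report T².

Step 1 — sample mean vector:
  mean(X) = (5 + 4 + 3 + 3 + 1) / 5 = 16/5 = 3.2
  mean(Y) = (2 + 7 + 4 + 2 + 2) / 5 = 17/5 = 3.4
  x̄ = (3.2, 3.4),  deviation x̄ - mu_0 = (3.2, 3.4) - (3, 4) = (0.2, -0.6).

Step 2 — sample covariance matrix, S[i,j] = (1/(n-1)) · Σ_k (x_{k,i} - mean_i) · (x_{k,j} - mean_j), divisor n-1 = 4:
  S[X,X] = ((1.8)·(1.8) + (0.8)·(0.8) + (-0.2)·(-0.2) + (-0.2)·(-0.2) + (-2.2)·(-2.2)) / 4 = 8.8/4 = 2.2
  S[X,Y] = ((1.8)·(-1.4) + (0.8)·(3.6) + (-0.2)·(0.6) + (-0.2)·(-1.4) + (-2.2)·(-1.4)) / 4 = 3.6/4 = 0.9
  S[Y,Y] = ((-1.4)·(-1.4) + (3.6)·(3.6) + (0.6)·(0.6) + (-1.4)·(-1.4) + (-1.4)·(-1.4)) / 4 = 19.2/4 = 4.8
  S = [[2.2, 0.9],
 [0.9, 4.8]].

Step 3 — invert S. det(S) = 2.2·4.8 - (0.9)² = 9.75.
  S^{-1} = (1/det) · [[d, -b], [-b, a]] = [[0.4923, -0.0923],
 [-0.0923, 0.2256]].

Step 4 — quadratic form (x̄ - mu_0)^T · S^{-1} · (x̄ - mu_0):
  S^{-1} · (x̄ - mu_0) = (0.1538, -0.1538),
  (x̄ - mu_0)^T · [...] = (0.2)·(0.1538) + (-0.6)·(-0.1538) = 0.1231.

Step 5 — scale by n: T² = 5 · 0.1231 = 0.6154.

T² ≈ 0.6154


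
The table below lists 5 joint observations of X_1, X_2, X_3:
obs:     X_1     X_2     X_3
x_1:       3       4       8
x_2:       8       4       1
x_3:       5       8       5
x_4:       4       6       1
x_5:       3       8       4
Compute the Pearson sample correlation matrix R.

Step 1 — column means:
  mean(X_1) = (3 + 8 + 5 + 4 + 3) / 5 = 23/5 = 4.6
  mean(X_2) = (4 + 4 + 8 + 6 + 8) / 5 = 30/5 = 6
  mean(X_3) = (8 + 1 + 5 + 1 + 4) / 5 = 19/5 = 3.8

Step 2 — sample variances and covariances s[i,j] = (1/(n-1)) · Σ_k (x_{k,i} - mean_i) · (x_{k,j} - mean_j), with n-1 = 4:
  s[X_1,X_1] = ((-1.6)·(-1.6) + (3.4)·(3.4) + (0.4)·(0.4) + (-0.6)·(-0.6) + (-1.6)·(-1.6)) / 4 = 17.2/4 = 4.3
  s[X_1,X_2] = ((-1.6)·(-2) + (3.4)·(-2) + (0.4)·(2) + (-0.6)·(0) + (-1.6)·(2)) / 4 = -6/4 = -1.5
  s[X_1,X_3] = ((-1.6)·(4.2) + (3.4)·(-2.8) + (0.4)·(1.2) + (-0.6)·(-2.8) + (-1.6)·(0.2)) / 4 = -14.4/4 = -3.6
  s[X_2,X_2] = ((-2)·(-2) + (-2)·(-2) + (2)·(2) + (0)·(0) + (2)·(2)) / 4 = 16/4 = 4
  s[X_2,X_3] = ((-2)·(4.2) + (-2)·(-2.8) + (2)·(1.2) + (0)·(-2.8) + (2)·(0.2)) / 4 = 0/4 = 0
  s[X_3,X_3] = ((4.2)·(4.2) + (-2.8)·(-2.8) + (1.2)·(1.2) + (-2.8)·(-2.8) + (0.2)·(0.2)) / 4 = 34.8/4 = 8.7
  Sample standard deviations s_i = √(s[i,i]):
  s(X_1) = √(4.3) = 2.0736
  s(X_2) = √(4) = 2
  s(X_3) = √(8.7) = 2.9496

Step 3 — r_{ij} = s_{ij} / (s_i · s_j):
  r[X_1,X_1] = 1 (diagonal).
  r[X_1,X_2] = -1.5 / (2.0736 · 2) = -1.5 / 4.1473 = -0.3617
  r[X_1,X_3] = -3.6 / (2.0736 · 2.9496) = -3.6 / 6.1164 = -0.5886
  r[X_2,X_2] = 1 (diagonal).
  r[X_2,X_3] = 0 / (2 · 2.9496) = 0 / 5.8992 = 0
  r[X_3,X_3] = 1 (diagonal).

R is symmetric with unit diagonal. Assembling:

R = [[1, -0.3617, -0.5886],
 [-0.3617, 1, 0],
 [-0.5886, 0, 1]]


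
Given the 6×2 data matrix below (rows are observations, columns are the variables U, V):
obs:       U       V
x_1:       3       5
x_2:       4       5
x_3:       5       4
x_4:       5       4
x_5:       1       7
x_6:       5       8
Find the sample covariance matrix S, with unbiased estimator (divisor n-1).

Step 1 — column means:
  mean(U) = (3 + 4 + 5 + 5 + 1 + 5) / 6 = 23/6 = 3.8333
  mean(V) = (5 + 5 + 4 + 4 + 7 + 8) / 6 = 33/6 = 5.5

Step 2 — sample covariance S[i,j] = (1/(n-1)) · Σ_k (x_{k,i} - mean_i) · (x_{k,j} - mean_j), with n-1 = 5.
  S[U,U] = ((-0.8333)·(-0.8333) + (0.1667)·(0.1667) + (1.1667)·(1.1667) + (1.1667)·(1.1667) + (-2.8333)·(-2.8333) + (1.1667)·(1.1667)) / 5 = 12.8333/5 = 2.5667
  S[U,V] = ((-0.8333)·(-0.5) + (0.1667)·(-0.5) + (1.1667)·(-1.5) + (1.1667)·(-1.5) + (-2.8333)·(1.5) + (1.1667)·(2.5)) / 5 = -4.5/5 = -0.9
  S[V,V] = ((-0.5)·(-0.5) + (-0.5)·(-0.5) + (-1.5)·(-1.5) + (-1.5)·(-1.5) + (1.5)·(1.5) + (2.5)·(2.5)) / 5 = 13.5/5 = 2.7

S is symmetric (S[j,i] = S[i,j]). Assembling:

S = [[2.5667, -0.9],
 [-0.9, 2.7]]


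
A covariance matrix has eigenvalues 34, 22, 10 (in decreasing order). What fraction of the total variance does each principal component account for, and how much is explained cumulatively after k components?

Step 1 — total variance = trace(Sigma) = Σ λ_i = 34 + 22 + 10 = 66.

Step 2 — fraction explained by component i = λ_i / Σ λ:
  PC1: 34/66 = 0.5152
  PC2: 22/66 = 0.3333
  PC3: 10/66 = 0.1515

Step 3 — cumulative fraction after k components = (λ_1 + ... + λ_k) / Σ λ:
  k = 1: 34/66 = 0.5152
  k = 2: (34 + 22)/66 = 56/66 = 0.8485
  k = 3: (34 + 22 + 10)/66 = 66/66 = 1

Summary (fraction, with percent):

explained: PC1 0.5152 (51.52%), PC2 0.3333 (33.33%), PC3 0.1515 (15.15%);  cumulative: 0.5152, 0.8485, 1


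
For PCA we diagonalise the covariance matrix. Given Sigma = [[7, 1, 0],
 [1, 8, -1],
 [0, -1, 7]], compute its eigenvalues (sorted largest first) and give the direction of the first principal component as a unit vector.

Step 1 — characteristic polynomial p(λ) = det(λI - Sigma) = λ³ - tr·λ² + c_1·λ - det, where tr = trace, c_1 = sum of the principal 2×2 minors, det = det(Sigma):
  tr = 7 + 8 + 7 = 22,
  c_1 = (7·8 - (1)²) + (7·7 - (0)²) + (8·7 - (-1)²) = 55 + 49 + 55 = 159,
  det = 7·(8·7 - (-1)²) - (1)·((1)·7 - (-1)·(0)) + (0)·((1)·(-1) - 8·(0)) = 7·(55) - (1)·(7) + (0)·(-1) = 378.
  So p(λ) = λ³ - 22λ² + 159λ - 378.
Step 2 — look for an integer root (rational root theorem: any rational root is an integer divisor of 378). Testing λ = 6:
  p(6) = 216 - 792 + 954 - 378 = 0  ✓
  Dividing out (λ - 6): p(λ) = (λ - 6)(λ² - 16λ + 63).
Step 3 — remaining eigenvalues from the quadratic λ² - 16λ + 63 = 0:
  Δ = 16² - 4·63 = 256 - 252 = 4,  λ = (16 ± √4)/2 = (16 ± 2)/2 = 9 or 7.
  Sorted: λ_1 = 9,  λ_2 = 7,  λ_3 = 6  (check: sum = 22 = tr ✓).

Step 4 — unit eigenvector for λ_1 = 9: v spans the null space of (Sigma - λ_1 I), whose rows are
  r_1 = (-2, 1, 0),  r_2 = (1, -1, -1),  r_3 = (0, -1, -2).
  v is orthogonal to every row, so take v ∝ r_1 × r_2 = ((1)·(-1) - (0)·(-1), (0)·(1) - (-2)·(-1), (-2)·(-1) - (1)·(1)) = (-1, -2, 1).
  Rescale (multiply by -1 so the first nonzero entry is positive): u = (1, 2, -1).
  ||u|| = √((1)² + (2)² + (-1)²) = √(6) ≈ 2.4495,  v_1 = u/||u|| ≈ (0.4082, 0.8165, -0.4082) (||v_1|| = 1).

λ_1 = 9,  λ_2 = 7,  λ_3 = 6;  v_1 ≈ (0.4082, 0.8165, -0.4082)


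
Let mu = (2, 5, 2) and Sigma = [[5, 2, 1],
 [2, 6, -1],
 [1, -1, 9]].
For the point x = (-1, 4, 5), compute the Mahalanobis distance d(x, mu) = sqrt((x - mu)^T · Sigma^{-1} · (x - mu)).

Step 1 — centre the observation: (x - mu) = (-3, -1, 3).

Step 2 — invert Sigma (cofactor / det for 3×3, or solve directly):
  Sigma^{-1} = [[0.242, -0.0868, -0.0365],
 [-0.0868, 0.2009, 0.032],
 [-0.0365, 0.032, 0.1187]].

Step 3 — form the quadratic (x - mu)^T · Sigma^{-1} · (x - mu):
  Sigma^{-1} · (x - mu) = (-0.7489, 0.1553, 0.4338).
  (x - mu)^T · [Sigma^{-1} · (x - mu)] = (-3)·(-0.7489) + (-1)·(0.1553) + (3)·(0.4338) = 3.3927.

Step 4 — take square root: d = √(3.3927) ≈ 1.8419.

d(x, mu) = √(3.3927) ≈ 1.8419


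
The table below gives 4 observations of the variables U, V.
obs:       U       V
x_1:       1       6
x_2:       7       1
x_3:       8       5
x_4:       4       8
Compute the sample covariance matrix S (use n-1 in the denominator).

Step 1 — column means:
  mean(U) = (1 + 7 + 8 + 4) / 4 = 20/4 = 5
  mean(V) = (6 + 1 + 5 + 8) / 4 = 20/4 = 5

Step 2 — sample covariance S[i,j] = (1/(n-1)) · Σ_k (x_{k,i} - mean_i) · (x_{k,j} - mean_j), with n-1 = 3.
  S[U,U] = ((-4)·(-4) + (2)·(2) + (3)·(3) + (-1)·(-1)) / 3 = 30/3 = 10
  S[U,V] = ((-4)·(1) + (2)·(-4) + (3)·(0) + (-1)·(3)) / 3 = -15/3 = -5
  S[V,V] = ((1)·(1) + (-4)·(-4) + (0)·(0) + (3)·(3)) / 3 = 26/3 = 8.6667

S is symmetric (S[j,i] = S[i,j]). Assembling:

S = [[10, -5],
 [-5, 8.6667]]


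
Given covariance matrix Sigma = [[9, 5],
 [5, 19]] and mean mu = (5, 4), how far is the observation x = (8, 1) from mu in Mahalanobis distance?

Step 1 — centre the observation: (x - mu) = (3, -3).

Step 2 — invert Sigma. det(Sigma) = 9·19 - (5)² = 146.
  Sigma^{-1} = (1/det) · [[d, -b], [-b, a]] = [[0.1301, -0.0342],
 [-0.0342, 0.0616]].

Step 3 — form the quadratic (x - mu)^T · Sigma^{-1} · (x - mu):
  Sigma^{-1} · (x - mu) = (0.4932, -0.2877).
  (x - mu)^T · [Sigma^{-1} · (x - mu)] = (3)·(0.4932) + (-3)·(-0.2877) = 2.3425.

Step 4 — take square root: d = √(2.3425) ≈ 1.5305.

d(x, mu) = √(2.3425) ≈ 1.5305


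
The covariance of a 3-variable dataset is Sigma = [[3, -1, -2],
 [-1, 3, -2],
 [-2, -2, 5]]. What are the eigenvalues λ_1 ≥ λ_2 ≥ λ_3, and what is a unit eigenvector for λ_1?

Step 1 — characteristic polynomial p(λ) = det(λI - Sigma) = λ³ - tr·λ² + c_1·λ - det, where tr = trace, c_1 = sum of the principal 2×2 minors, det = det(Sigma):
  tr = 3 + 3 + 5 = 11,
  c_1 = (3·3 - (-1)²) + (3·5 - (-2)²) + (3·5 - (-2)²) = 8 + 11 + 11 = 30,
  det = 3·(3·5 - (-2)²) - (-1)·((-1)·5 - (-2)·(-2)) + (-2)·((-1)·(-2) - 3·(-2)) = 3·(11) - (-1)·(-9) + (-2)·(8) = 8.
  So p(λ) = λ³ - 11λ² + 30λ - 8.
Step 2 — look for an integer root (rational root theorem: any rational root is an integer divisor of 8). Testing λ = 4:
  p(4) = 64 - 176 + 120 - 8 = 0  ✓
  Dividing out (λ - 4): p(λ) = (λ - 4)(λ² - 7λ + 2).
Step 3 — remaining eigenvalues from the quadratic λ² - 7λ + 2 = 0:
  Δ = 7² - 4·2 = 49 - 8 = 41,  λ = (7 ± √41)/2 = (7 ± 6.4031)/2 ≈ 6.7016 or 0.2984.
  Sorted: λ_1 = 6.7016,  λ_2 = 4,  λ_3 = 0.2984  (check: sum = 11 = tr ✓).

Step 4 — unit eigenvector for λ_1 ≈ 6.7016: v spans the null space of (Sigma - λ_1 I), whose rows are
  r_1 = (-3.7016, -1, -2),  r_2 = (-1, -3.7016, -2),  r_3 = (-2, -2, -1.7016).
  v is orthogonal to every row, so take v ∝ r_1 × r_2 = ((-1)·(-2) - (-2)·(-3.7016), (-2)·(-1) - (-3.7016)·(-2), (-3.7016)·(-3.7016) - (-1)·(-1)) ≈ (-5.4031, -5.4031, 12.7016).
  Rescale (multiply by -1 so the first nonzero entry is positive): u = (5.4031, 5.4031, -12.7016).
  ||u|| = √((5.4031)² + (5.4031)² + (-12.7016)²) = √(219.7172) ≈ 14.8229,  v_1 = u/||u|| ≈ (0.3645, 0.3645, -0.8569) (||v_1|| = 1).

λ_1 = 6.7016,  λ_2 = 4,  λ_3 = 0.2984;  v_1 ≈ (0.3645, 0.3645, -0.8569)


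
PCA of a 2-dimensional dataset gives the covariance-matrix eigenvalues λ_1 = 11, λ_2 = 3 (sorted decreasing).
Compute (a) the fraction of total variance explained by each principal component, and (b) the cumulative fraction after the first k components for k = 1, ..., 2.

Step 1 — total variance = trace(Sigma) = Σ λ_i = 11 + 3 = 14.

Step 2 — fraction explained by component i = λ_i / Σ λ:
  PC1: 11/14 = 0.7857
  PC2: 3/14 = 0.2143

Step 3 — cumulative fraction after k components = (λ_1 + ... + λ_k) / Σ λ:
  k = 1: 11/14 = 0.7857
  k = 2: (11 + 3)/14 = 14/14 = 1

Summary (fraction, with percent):

explained: PC1 0.7857 (78.57%), PC2 0.2143 (21.43%);  cumulative: 0.7857, 1


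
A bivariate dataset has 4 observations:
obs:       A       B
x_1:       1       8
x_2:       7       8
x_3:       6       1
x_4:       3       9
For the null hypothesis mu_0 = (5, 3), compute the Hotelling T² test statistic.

Step 1 — sample mean vector:
  mean(A) = (1 + 7 + 6 + 3) / 4 = 17/4 = 4.25
  mean(B) = (8 + 8 + 1 + 9) / 4 = 26/4 = 6.5
  x̄ = (4.25, 6.5),  deviation x̄ - mu_0 = (4.25, 6.5) - (5, 3) = (-0.75, 3.5).

Step 2 — sample covariance matrix, S[i,j] = (1/(n-1)) · Σ_k (x_{k,i} - mean_i) · (x_{k,j} - mean_j), divisor n-1 = 3:
  S[A,A] = ((-3.25)·(-3.25) + (2.75)·(2.75) + (1.75)·(1.75) + (-1.25)·(-1.25)) / 3 = 22.75/3 = 7.5833
  S[A,B] = ((-3.25)·(1.5) + (2.75)·(1.5) + (1.75)·(-5.5) + (-1.25)·(2.5)) / 3 = -13.5/3 = -4.5
  S[B,B] = ((1.5)·(1.5) + (1.5)·(1.5) + (-5.5)·(-5.5) + (2.5)·(2.5)) / 3 = 41/3 = 13.6667
  S = [[7.5833, -4.5],
 [-4.5, 13.6667]].

Step 3 — invert S. det(S) = 7.5833·13.6667 - (-4.5)² = 83.3889.
  S^{-1} = (1/det) · [[d, -b], [-b, a]] = [[0.1639, 0.054],
 [0.054, 0.0909]].

Step 4 — quadratic form (x̄ - mu_0)^T · S^{-1} · (x̄ - mu_0):
  S^{-1} · (x̄ - mu_0) = (0.066, 0.2778),
  (x̄ - mu_0)^T · [...] = (-0.75)·(0.066) + (3.5)·(0.2778) = 0.9229.

Step 5 — scale by n: T² = 4 · 0.9229 = 3.6915.

T² ≈ 3.6915


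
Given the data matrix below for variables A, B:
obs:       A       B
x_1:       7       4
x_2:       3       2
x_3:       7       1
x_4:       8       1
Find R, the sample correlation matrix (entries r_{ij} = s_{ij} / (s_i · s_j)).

Step 1 — column means:
  mean(A) = (7 + 3 + 7 + 8) / 4 = 25/4 = 6.25
  mean(B) = (4 + 2 + 1 + 1) / 4 = 8/4 = 2

Step 2 — sample variances and covariances s[i,j] = (1/(n-1)) · Σ_k (x_{k,i} - mean_i) · (x_{k,j} - mean_j), with n-1 = 3:
  s[A,A] = ((0.75)·(0.75) + (-3.25)·(-3.25) + (0.75)·(0.75) + (1.75)·(1.75)) / 3 = 14.75/3 = 4.9167
  s[A,B] = ((0.75)·(2) + (-3.25)·(0) + (0.75)·(-1) + (1.75)·(-1)) / 3 = -1/3 = -0.3333
  s[B,B] = ((2)·(2) + (0)·(0) + (-1)·(-1) + (-1)·(-1)) / 3 = 6/3 = 2
  Sample standard deviations s_i = √(s[i,i]):
  s(A) = √(4.9167) = 2.2174
  s(B) = √(2) = 1.4142

Step 3 — r_{ij} = s_{ij} / (s_i · s_j):
  r[A,A] = 1 (diagonal).
  r[A,B] = -0.3333 / (2.2174 · 1.4142) = -0.3333 / 3.1358 = -0.1063
  r[B,B] = 1 (diagonal).

R is symmetric with unit diagonal. Assembling:

R = [[1, -0.1063],
 [-0.1063, 1]]


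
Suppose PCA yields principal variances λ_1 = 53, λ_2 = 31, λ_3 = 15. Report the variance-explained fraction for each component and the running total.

Step 1 — total variance = trace(Sigma) = Σ λ_i = 53 + 31 + 15 = 99.

Step 2 — fraction explained by component i = λ_i / Σ λ:
  PC1: 53/99 = 0.5354
  PC2: 31/99 = 0.3131
  PC3: 15/99 = 0.1515

Step 3 — cumulative fraction after k components = (λ_1 + ... + λ_k) / Σ λ:
  k = 1: 53/99 = 0.5354
  k = 2: (53 + 31)/99 = 84/99 = 0.8485
  k = 3: (53 + 31 + 15)/99 = 99/99 = 1

Summary (fraction, with percent):

explained: PC1 0.5354 (53.54%), PC2 0.3131 (31.31%), PC3 0.1515 (15.15%);  cumulative: 0.5354, 0.8485, 1


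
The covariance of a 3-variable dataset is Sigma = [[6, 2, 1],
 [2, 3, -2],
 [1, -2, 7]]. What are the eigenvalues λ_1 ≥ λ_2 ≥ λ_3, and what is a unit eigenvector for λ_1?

Step 1 — characteristic polynomial p(λ) = det(λI - Sigma) = λ³ - tr·λ² + c_1·λ - det, where tr = trace, c_1 = sum of the principal 2×2 minors, det = det(Sigma):
  tr = 6 + 3 + 7 = 16,
  c_1 = (6·3 - (2)²) + (6·7 - (1)²) + (3·7 - (-2)²) = 14 + 41 + 17 = 72,
  det = 6·(3·7 - (-2)²) - (2)·((2)·7 - (-2)·(1)) + (1)·((2)·(-2) - 3·(1)) = 6·(17) - (2)·(16) + (1)·(-7) = 63.
  So p(λ) = λ³ - 16λ² + 72λ - 63.
Step 2 — look for an integer root (rational root theorem: any rational root is an integer divisor of 63). Testing λ = 7:
  p(7) = 343 - 784 + 504 - 63 = 0  ✓
  Dividing out (λ - 7): p(λ) = (λ - 7)(λ² - 9λ + 9).
Step 3 — remaining eigenvalues from the quadratic λ² - 9λ + 9 = 0:
  Δ = 9² - 4·9 = 81 - 36 = 45,  λ = (9 ± √45)/2 = (9 ± 6.7082)/2 ≈ 7.8541 or 1.1459.
  Sorted: λ_1 = 7.8541,  λ_2 = 7,  λ_3 = 1.1459  (check: sum = 16 = tr ✓).

Step 4 — unit eigenvector for λ_1 ≈ 7.8541: v spans the null space of (Sigma - λ_1 I), whose rows are
  r_1 = (-1.8541, 2, 1),  r_2 = (2, -4.8541, -2),  r_3 = (1, -2, -0.8541).
  v is orthogonal to every row, so take v ∝ r_1 × r_2 = ((2)·(-2) - (1)·(-4.8541), (1)·(2) - (-1.8541)·(-2), (-1.8541)·(-4.8541) - (2)·(2)) ≈ (0.8541, -1.7082, 5).
  Let u = (0.8541, -1.7082, 5).
  ||u|| = √((0.8541)² + (-1.7082)² + (5)²) = √(28.6475) ≈ 5.3523,  v_1 = u/||u|| ≈ (0.1596, -0.3192, 0.9342) (||v_1|| = 1).

λ_1 = 7.8541,  λ_2 = 7,  λ_3 = 1.1459;  v_1 ≈ (0.1596, -0.3192, 0.9342)


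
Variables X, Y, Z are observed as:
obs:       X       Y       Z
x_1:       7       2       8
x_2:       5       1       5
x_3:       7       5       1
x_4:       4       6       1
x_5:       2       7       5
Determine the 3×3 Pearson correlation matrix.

Step 1 — column means:
  mean(X) = (7 + 5 + 7 + 4 + 2) / 5 = 25/5 = 5
  mean(Y) = (2 + 1 + 5 + 6 + 7) / 5 = 21/5 = 4.2
  mean(Z) = (8 + 5 + 1 + 1 + 5) / 5 = 20/5 = 4

Step 2 — sample variances and covariances s[i,j] = (1/(n-1)) · Σ_k (x_{k,i} - mean_i) · (x_{k,j} - mean_j), with n-1 = 4:
  s[X,X] = ((2)·(2) + (0)·(0) + (2)·(2) + (-1)·(-1) + (-3)·(-3)) / 4 = 18/4 = 4.5
  s[X,Y] = ((2)·(-2.2) + (0)·(-3.2) + (2)·(0.8) + (-1)·(1.8) + (-3)·(2.8)) / 4 = -13/4 = -3.25
  s[X,Z] = ((2)·(4) + (0)·(1) + (2)·(-3) + (-1)·(-3) + (-3)·(1)) / 4 = 2/4 = 0.5
  s[Y,Y] = ((-2.2)·(-2.2) + (-3.2)·(-3.2) + (0.8)·(0.8) + (1.8)·(1.8) + (2.8)·(2.8)) / 4 = 26.8/4 = 6.7
  s[Y,Z] = ((-2.2)·(4) + (-3.2)·(1) + (0.8)·(-3) + (1.8)·(-3) + (2.8)·(1)) / 4 = -17/4 = -4.25
  s[Z,Z] = ((4)·(4) + (1)·(1) + (-3)·(-3) + (-3)·(-3) + (1)·(1)) / 4 = 36/4 = 9
  Sample standard deviations s_i = √(s[i,i]):
  s(X) = √(4.5) = 2.1213
  s(Y) = √(6.7) = 2.5884
  s(Z) = √(9) = 3

Step 3 — r_{ij} = s_{ij} / (s_i · s_j):
  r[X,X] = 1 (diagonal).
  r[X,Y] = -3.25 / (2.1213 · 2.5884) = -3.25 / 5.4909 = -0.5919
  r[X,Z] = 0.5 / (2.1213 · 3) = 0.5 / 6.364 = 0.0786
  r[Y,Y] = 1 (diagonal).
  r[Y,Z] = -4.25 / (2.5884 · 3) = -4.25 / 7.7653 = -0.5473
  r[Z,Z] = 1 (diagonal).

R is symmetric with unit diagonal. Assembling:

R = [[1, -0.5919, 0.0786],
 [-0.5919, 1, -0.5473],
 [0.0786, -0.5473, 1]]


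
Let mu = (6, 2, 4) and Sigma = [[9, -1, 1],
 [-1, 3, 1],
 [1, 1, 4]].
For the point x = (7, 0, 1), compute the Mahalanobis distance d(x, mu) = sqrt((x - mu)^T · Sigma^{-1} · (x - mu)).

Step 1 — centre the observation: (x - mu) = (1, -2, -3).

Step 2 — invert Sigma (cofactor / det for 3×3, or solve directly):
  Sigma^{-1} = [[0.1222, 0.0556, -0.0444],
 [0.0556, 0.3889, -0.1111],
 [-0.0444, -0.1111, 0.2889]].

Step 3 — form the quadratic (x - mu)^T · Sigma^{-1} · (x - mu):
  Sigma^{-1} · (x - mu) = (0.1444, -0.3889, -0.6889).
  (x - mu)^T · [Sigma^{-1} · (x - mu)] = (1)·(0.1444) + (-2)·(-0.3889) + (-3)·(-0.6889) = 2.9889.

Step 4 — take square root: d = √(2.9889) ≈ 1.7288.

d(x, mu) = √(2.9889) ≈ 1.7288


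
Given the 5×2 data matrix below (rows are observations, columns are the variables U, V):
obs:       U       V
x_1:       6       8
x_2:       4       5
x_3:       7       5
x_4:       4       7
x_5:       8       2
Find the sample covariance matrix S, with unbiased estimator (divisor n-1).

Step 1 — column means:
  mean(U) = (6 + 4 + 7 + 4 + 8) / 5 = 29/5 = 5.8
  mean(V) = (8 + 5 + 5 + 7 + 2) / 5 = 27/5 = 5.4

Step 2 — sample covariance S[i,j] = (1/(n-1)) · Σ_k (x_{k,i} - mean_i) · (x_{k,j} - mean_j), with n-1 = 4.
  S[U,U] = ((0.2)·(0.2) + (-1.8)·(-1.8) + (1.2)·(1.2) + (-1.8)·(-1.8) + (2.2)·(2.2)) / 4 = 12.8/4 = 3.2
  S[U,V] = ((0.2)·(2.6) + (-1.8)·(-0.4) + (1.2)·(-0.4) + (-1.8)·(1.6) + (2.2)·(-3.4)) / 4 = -9.6/4 = -2.4
  S[V,V] = ((2.6)·(2.6) + (-0.4)·(-0.4) + (-0.4)·(-0.4) + (1.6)·(1.6) + (-3.4)·(-3.4)) / 4 = 21.2/4 = 5.3

S is symmetric (S[j,i] = S[i,j]). Assembling:

S = [[3.2, -2.4],
 [-2.4, 5.3]]


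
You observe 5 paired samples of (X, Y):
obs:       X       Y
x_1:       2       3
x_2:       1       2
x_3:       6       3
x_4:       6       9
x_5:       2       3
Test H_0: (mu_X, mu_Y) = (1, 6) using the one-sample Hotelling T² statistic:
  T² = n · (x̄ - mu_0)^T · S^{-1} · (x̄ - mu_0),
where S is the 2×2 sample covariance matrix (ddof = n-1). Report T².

Step 1 — sample mean vector:
  mean(X) = (2 + 1 + 6 + 6 + 2) / 5 = 17/5 = 3.4
  mean(Y) = (3 + 2 + 3 + 9 + 3) / 5 = 20/5 = 4
  x̄ = (3.4, 4),  deviation x̄ - mu_0 = (3.4, 4) - (1, 6) = (2.4, -2).

Step 2 — sample covariance matrix, S[i,j] = (1/(n-1)) · Σ_k (x_{k,i} - mean_i) · (x_{k,j} - mean_j), divisor n-1 = 4:
  S[X,X] = ((-1.4)·(-1.4) + (-2.4)·(-2.4) + (2.6)·(2.6) + (2.6)·(2.6) + (-1.4)·(-1.4)) / 4 = 23.2/4 = 5.8
  S[X,Y] = ((-1.4)·(-1) + (-2.4)·(-2) + (2.6)·(-1) + (2.6)·(5) + (-1.4)·(-1)) / 4 = 18/4 = 4.5
  S[Y,Y] = ((-1)·(-1) + (-2)·(-2) + (-1)·(-1) + (5)·(5) + (-1)·(-1)) / 4 = 32/4 = 8
  S = [[5.8, 4.5],
 [4.5, 8]].

Step 3 — invert S. det(S) = 5.8·8 - (4.5)² = 26.15.
  S^{-1} = (1/det) · [[d, -b], [-b, a]] = [[0.3059, -0.1721],
 [-0.1721, 0.2218]].

Step 4 — quadratic form (x̄ - mu_0)^T · S^{-1} · (x̄ - mu_0):
  S^{-1} · (x̄ - mu_0) = (1.0784, -0.8566),
  (x̄ - mu_0)^T · [...] = (2.4)·(1.0784) + (-2)·(-0.8566) = 4.3013.

Step 5 — scale by n: T² = 5 · 4.3013 = 21.5067.

T² ≈ 21.5067


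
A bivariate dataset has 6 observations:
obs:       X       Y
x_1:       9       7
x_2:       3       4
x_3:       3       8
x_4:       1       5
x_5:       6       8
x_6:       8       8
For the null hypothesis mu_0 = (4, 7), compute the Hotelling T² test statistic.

Step 1 — sample mean vector:
  mean(X) = (9 + 3 + 3 + 1 + 6 + 8) / 6 = 30/6 = 5
  mean(Y) = (7 + 4 + 8 + 5 + 8 + 8) / 6 = 40/6 = 6.6667
  x̄ = (5, 6.6667),  deviation x̄ - mu_0 = (5, 6.6667) - (4, 7) = (1, -0.3333).

Step 2 — sample covariance matrix, S[i,j] = (1/(n-1)) · Σ_k (x_{k,i} - mean_i) · (x_{k,j} - mean_j), divisor n-1 = 5:
  S[X,X] = ((4)·(4) + (-2)·(-2) + (-2)·(-2) + (-4)·(-4) + (1)·(1) + (3)·(3)) / 5 = 50/5 = 10
  S[X,Y] = ((4)·(0.3333) + (-2)·(-2.6667) + (-2)·(1.3333) + (-4)·(-1.6667) + (1)·(1.3333) + (3)·(1.3333)) / 5 = 16/5 = 3.2
  S[Y,Y] = ((0.3333)·(0.3333) + (-2.6667)·(-2.6667) + (1.3333)·(1.3333) + (-1.6667)·(-1.6667) + (1.3333)·(1.3333) + (1.3333)·(1.3333)) / 5 = 15.3333/5 = 3.0667
  S = [[10, 3.2],
 [3.2, 3.0667]].

Step 3 — invert S. det(S) = 10·3.0667 - (3.2)² = 20.4267.
  S^{-1} = (1/det) · [[d, -b], [-b, a]] = [[0.1501, -0.1567],
 [-0.1567, 0.4896]].

Step 4 — quadratic form (x̄ - mu_0)^T · S^{-1} · (x̄ - mu_0):
  S^{-1} · (x̄ - mu_0) = (0.2023, -0.3198),
  (x̄ - mu_0)^T · [...] = (1)·(0.2023) + (-0.3333)·(-0.3198) = 0.309.

Step 5 — scale by n: T² = 6 · 0.309 = 1.8538.

T² ≈ 1.8538


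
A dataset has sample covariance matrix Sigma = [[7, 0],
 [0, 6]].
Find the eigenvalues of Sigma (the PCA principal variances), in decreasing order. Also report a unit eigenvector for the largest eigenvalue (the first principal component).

Step 1 — characteristic polynomial of 2×2 Sigma:
  det(Sigma - λI) = λ² - trace · λ + det = 0.
  trace = 7 + 6 = 13, det = 7·6 - (0)² = 42.
Step 2 — discriminant:
  Δ = trace² - 4·det = 169 - 168 = 1.
Step 3 — eigenvalues:
  λ = (trace ± √Δ)/2 = (13 ± 1)/2,
  λ_1 = 7,  λ_2 = 6.

Step 4 — unit eigenvector for λ_1: Sigma is diagonal, so its eigenvectors are the coordinate axes. λ_1 = 7 is the diagonal entry on the first coordinate axis, hence
  v_1 = (1, 0) (||v_1|| = 1).

λ_1 = 7,  λ_2 = 6;  v_1 ≈ (1, 0)


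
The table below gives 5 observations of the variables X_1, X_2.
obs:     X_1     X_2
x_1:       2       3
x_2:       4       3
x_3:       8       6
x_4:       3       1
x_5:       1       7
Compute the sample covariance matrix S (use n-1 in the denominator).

Step 1 — column means:
  mean(X_1) = (2 + 4 + 8 + 3 + 1) / 5 = 18/5 = 3.6
  mean(X_2) = (3 + 3 + 6 + 1 + 7) / 5 = 20/5 = 4

Step 2 — sample covariance S[i,j] = (1/(n-1)) · Σ_k (x_{k,i} - mean_i) · (x_{k,j} - mean_j), with n-1 = 4.
  S[X_1,X_1] = ((-1.6)·(-1.6) + (0.4)·(0.4) + (4.4)·(4.4) + (-0.6)·(-0.6) + (-2.6)·(-2.6)) / 4 = 29.2/4 = 7.3
  S[X_1,X_2] = ((-1.6)·(-1) + (0.4)·(-1) + (4.4)·(2) + (-0.6)·(-3) + (-2.6)·(3)) / 4 = 4/4 = 1
  S[X_2,X_2] = ((-1)·(-1) + (-1)·(-1) + (2)·(2) + (-3)·(-3) + (3)·(3)) / 4 = 24/4 = 6

S is symmetric (S[j,i] = S[i,j]). Assembling:

S = [[7.3, 1],
 [1, 6]]


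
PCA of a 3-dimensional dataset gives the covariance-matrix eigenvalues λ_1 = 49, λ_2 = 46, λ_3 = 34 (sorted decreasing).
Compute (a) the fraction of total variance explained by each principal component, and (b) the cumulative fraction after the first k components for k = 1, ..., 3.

Step 1 — total variance = trace(Sigma) = Σ λ_i = 49 + 46 + 34 = 129.

Step 2 — fraction explained by component i = λ_i / Σ λ:
  PC1: 49/129 = 0.3798
  PC2: 46/129 = 0.3566
  PC3: 34/129 = 0.2636

Step 3 — cumulative fraction after k components = (λ_1 + ... + λ_k) / Σ λ:
  k = 1: 49/129 = 0.3798
  k = 2: (49 + 46)/129 = 95/129 = 0.7364
  k = 3: (49 + 46 + 34)/129 = 129/129 = 1

Summary (fraction, with percent):

explained: PC1 0.3798 (37.98%), PC2 0.3566 (35.66%), PC3 0.2636 (26.36%);  cumulative: 0.3798, 0.7364, 1


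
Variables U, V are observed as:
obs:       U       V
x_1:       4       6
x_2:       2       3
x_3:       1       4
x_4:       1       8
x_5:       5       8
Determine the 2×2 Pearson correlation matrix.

Step 1 — column means:
  mean(U) = (4 + 2 + 1 + 1 + 5) / 5 = 13/5 = 2.6
  mean(V) = (6 + 3 + 4 + 8 + 8) / 5 = 29/5 = 5.8

Step 2 — sample variances and covariances s[i,j] = (1/(n-1)) · Σ_k (x_{k,i} - mean_i) · (x_{k,j} - mean_j), with n-1 = 4:
  s[U,U] = ((1.4)·(1.4) + (-0.6)·(-0.6) + (-1.6)·(-1.6) + (-1.6)·(-1.6) + (2.4)·(2.4)) / 4 = 13.2/4 = 3.3
  s[U,V] = ((1.4)·(0.2) + (-0.6)·(-2.8) + (-1.6)·(-1.8) + (-1.6)·(2.2) + (2.4)·(2.2)) / 4 = 6.6/4 = 1.65
  s[V,V] = ((0.2)·(0.2) + (-2.8)·(-2.8) + (-1.8)·(-1.8) + (2.2)·(2.2) + (2.2)·(2.2)) / 4 = 20.8/4 = 5.2
  Sample standard deviations s_i = √(s[i,i]):
  s(U) = √(3.3) = 1.8166
  s(V) = √(5.2) = 2.2804

Step 3 — r_{ij} = s_{ij} / (s_i · s_j):
  r[U,U] = 1 (diagonal).
  r[U,V] = 1.65 / (1.8166 · 2.2804) = 1.65 / 4.1425 = 0.3983
  r[V,V] = 1 (diagonal).

R is symmetric with unit diagonal. Assembling:

R = [[1, 0.3983],
 [0.3983, 1]]


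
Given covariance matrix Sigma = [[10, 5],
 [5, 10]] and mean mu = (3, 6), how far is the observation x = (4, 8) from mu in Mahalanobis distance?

Step 1 — centre the observation: (x - mu) = (1, 2).

Step 2 — invert Sigma. det(Sigma) = 10·10 - (5)² = 75.
  Sigma^{-1} = (1/det) · [[d, -b], [-b, a]] = [[0.1333, -0.0667],
 [-0.0667, 0.1333]].

Step 3 — form the quadratic (x - mu)^T · Sigma^{-1} · (x - mu):
  Sigma^{-1} · (x - mu) = (0, 0.2).
  (x - mu)^T · [Sigma^{-1} · (x - mu)] = (1)·(0) + (2)·(0.2) = 0.4.

Step 4 — take square root: d = √(0.4) ≈ 0.6325.

d(x, mu) = √(0.4) ≈ 0.6325
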